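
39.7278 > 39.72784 False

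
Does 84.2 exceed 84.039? Yes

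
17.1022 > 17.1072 False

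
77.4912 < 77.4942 True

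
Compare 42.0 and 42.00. They are equal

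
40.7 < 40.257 False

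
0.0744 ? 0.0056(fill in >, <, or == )>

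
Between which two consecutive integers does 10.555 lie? 10 and 11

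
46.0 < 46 False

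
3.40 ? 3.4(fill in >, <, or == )==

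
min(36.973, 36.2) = 36.2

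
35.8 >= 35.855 False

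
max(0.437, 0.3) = 0.437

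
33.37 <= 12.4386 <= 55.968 False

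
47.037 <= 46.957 False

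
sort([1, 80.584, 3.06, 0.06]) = [0.06, 1, 3.06, 80.584]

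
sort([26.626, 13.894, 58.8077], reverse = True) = [58.8077, 26.626, 13.894]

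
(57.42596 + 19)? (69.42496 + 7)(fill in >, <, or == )>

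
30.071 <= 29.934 False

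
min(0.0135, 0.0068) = 0.0068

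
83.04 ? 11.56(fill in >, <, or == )>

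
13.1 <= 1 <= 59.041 False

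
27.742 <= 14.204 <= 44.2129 False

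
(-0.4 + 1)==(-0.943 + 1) False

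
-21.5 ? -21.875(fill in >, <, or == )>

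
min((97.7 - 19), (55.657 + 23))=78.657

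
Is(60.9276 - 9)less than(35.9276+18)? Yes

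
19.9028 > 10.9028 True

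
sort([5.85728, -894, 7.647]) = [-894, 5.85728, 7.647]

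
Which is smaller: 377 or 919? 377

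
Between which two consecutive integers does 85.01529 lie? 85 and 86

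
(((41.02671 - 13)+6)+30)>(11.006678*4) True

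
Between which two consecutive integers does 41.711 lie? 41 and 42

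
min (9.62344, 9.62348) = 9.62344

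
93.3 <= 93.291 False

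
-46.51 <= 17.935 True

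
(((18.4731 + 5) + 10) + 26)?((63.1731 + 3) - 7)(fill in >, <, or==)>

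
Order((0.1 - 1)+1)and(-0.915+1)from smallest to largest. (-0.915+1), ((0.1 - 1)+1)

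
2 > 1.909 True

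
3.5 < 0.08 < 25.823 False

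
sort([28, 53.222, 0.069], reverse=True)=[53.222, 28, 0.069]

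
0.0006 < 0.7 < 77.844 True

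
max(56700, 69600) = 69600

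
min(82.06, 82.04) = 82.04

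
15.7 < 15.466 False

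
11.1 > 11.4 False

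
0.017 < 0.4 True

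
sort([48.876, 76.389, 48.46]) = [48.46, 48.876, 76.389]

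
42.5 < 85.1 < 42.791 False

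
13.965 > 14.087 False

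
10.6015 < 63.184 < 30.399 False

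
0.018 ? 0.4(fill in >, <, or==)<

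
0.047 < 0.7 True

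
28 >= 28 True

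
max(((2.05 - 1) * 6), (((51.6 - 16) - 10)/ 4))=6.4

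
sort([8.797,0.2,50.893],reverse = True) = [50.893,8.797,0.2]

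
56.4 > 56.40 False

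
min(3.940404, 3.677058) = 3.677058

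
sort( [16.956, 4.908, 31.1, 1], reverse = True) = [31.1, 16.956, 4.908, 1]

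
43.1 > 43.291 False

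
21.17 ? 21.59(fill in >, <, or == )<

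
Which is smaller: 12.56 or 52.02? 12.56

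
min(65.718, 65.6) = 65.6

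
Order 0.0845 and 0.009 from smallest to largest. 0.009, 0.0845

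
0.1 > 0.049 True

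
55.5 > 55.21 True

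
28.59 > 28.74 False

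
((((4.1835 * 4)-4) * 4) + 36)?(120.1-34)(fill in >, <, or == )>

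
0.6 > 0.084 True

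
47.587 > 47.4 True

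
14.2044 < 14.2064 True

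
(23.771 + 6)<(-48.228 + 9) False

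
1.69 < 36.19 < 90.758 True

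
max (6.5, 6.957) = 6.957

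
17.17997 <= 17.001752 False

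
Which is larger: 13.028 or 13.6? 13.6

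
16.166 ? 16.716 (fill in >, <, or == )<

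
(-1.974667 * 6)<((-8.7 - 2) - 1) True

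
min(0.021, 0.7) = 0.021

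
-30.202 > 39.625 False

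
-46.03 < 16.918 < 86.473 True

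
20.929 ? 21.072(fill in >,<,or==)<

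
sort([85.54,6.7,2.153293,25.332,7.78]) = [2.153293,6.7,7.78,25.332,85.54]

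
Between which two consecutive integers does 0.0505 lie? 0 and 1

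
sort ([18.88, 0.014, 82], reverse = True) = [82, 18.88, 0.014]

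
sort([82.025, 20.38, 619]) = [20.38, 82.025, 619]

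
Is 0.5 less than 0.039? No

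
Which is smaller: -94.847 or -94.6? -94.847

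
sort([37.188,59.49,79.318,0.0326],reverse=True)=[79.318,59.49,37.188,0.0326]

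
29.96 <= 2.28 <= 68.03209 False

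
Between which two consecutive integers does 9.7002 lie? 9 and 10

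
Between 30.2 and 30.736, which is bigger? 30.736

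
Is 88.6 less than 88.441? No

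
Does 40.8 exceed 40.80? No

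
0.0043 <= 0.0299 True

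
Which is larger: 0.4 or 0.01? 0.4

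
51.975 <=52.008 True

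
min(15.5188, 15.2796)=15.2796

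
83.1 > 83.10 False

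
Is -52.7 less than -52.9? No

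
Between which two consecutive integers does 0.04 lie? 0 and 1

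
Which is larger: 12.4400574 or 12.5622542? 12.5622542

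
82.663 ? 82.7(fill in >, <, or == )<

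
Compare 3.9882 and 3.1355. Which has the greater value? 3.9882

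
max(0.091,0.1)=0.1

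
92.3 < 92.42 True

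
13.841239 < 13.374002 False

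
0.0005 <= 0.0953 True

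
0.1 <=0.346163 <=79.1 True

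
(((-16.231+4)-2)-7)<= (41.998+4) True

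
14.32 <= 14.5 True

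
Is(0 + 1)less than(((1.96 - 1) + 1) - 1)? No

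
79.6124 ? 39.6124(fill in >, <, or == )>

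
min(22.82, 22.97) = 22.82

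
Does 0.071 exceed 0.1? No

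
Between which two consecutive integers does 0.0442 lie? 0 and 1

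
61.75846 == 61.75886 False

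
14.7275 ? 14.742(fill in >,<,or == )<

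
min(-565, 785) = -565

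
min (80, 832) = 80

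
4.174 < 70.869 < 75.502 True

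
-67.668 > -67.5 False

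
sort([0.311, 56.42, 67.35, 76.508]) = [0.311, 56.42, 67.35, 76.508]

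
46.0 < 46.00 False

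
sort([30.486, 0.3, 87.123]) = [0.3, 30.486, 87.123]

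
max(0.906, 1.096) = 1.096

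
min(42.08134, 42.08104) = 42.08104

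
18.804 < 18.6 False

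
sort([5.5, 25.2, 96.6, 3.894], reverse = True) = [96.6, 25.2, 5.5, 3.894]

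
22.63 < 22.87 True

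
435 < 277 False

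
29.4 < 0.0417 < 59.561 False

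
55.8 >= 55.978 False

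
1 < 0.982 False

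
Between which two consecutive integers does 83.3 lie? 83 and 84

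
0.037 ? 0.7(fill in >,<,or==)<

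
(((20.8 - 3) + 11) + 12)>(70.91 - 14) False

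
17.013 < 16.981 False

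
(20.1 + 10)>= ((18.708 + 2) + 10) False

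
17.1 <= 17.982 True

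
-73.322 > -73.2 False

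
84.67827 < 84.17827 False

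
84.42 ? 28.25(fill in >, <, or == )>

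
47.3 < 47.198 False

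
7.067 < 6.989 False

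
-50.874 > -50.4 False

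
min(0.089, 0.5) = 0.089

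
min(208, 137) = 137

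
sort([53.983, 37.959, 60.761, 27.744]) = [27.744, 37.959, 53.983, 60.761]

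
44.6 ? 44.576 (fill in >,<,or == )>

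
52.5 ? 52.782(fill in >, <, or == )<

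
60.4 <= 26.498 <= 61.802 False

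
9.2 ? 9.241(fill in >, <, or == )<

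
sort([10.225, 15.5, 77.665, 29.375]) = [10.225, 15.5, 29.375, 77.665]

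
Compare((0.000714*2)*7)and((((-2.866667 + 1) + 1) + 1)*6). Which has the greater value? ((((-2.866667 + 1) + 1) + 1)*6)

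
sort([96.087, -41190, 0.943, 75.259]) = [-41190, 0.943, 75.259, 96.087]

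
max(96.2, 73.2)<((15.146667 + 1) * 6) True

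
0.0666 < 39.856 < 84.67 True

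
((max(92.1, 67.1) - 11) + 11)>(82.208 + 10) False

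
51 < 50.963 False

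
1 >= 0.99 True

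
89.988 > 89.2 True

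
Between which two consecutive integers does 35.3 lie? 35 and 36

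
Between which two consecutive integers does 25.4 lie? 25 and 26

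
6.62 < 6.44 False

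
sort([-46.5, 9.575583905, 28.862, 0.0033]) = [-46.5, 0.0033, 9.575583905, 28.862]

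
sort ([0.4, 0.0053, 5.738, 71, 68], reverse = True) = [71, 68, 5.738, 0.4, 0.0053]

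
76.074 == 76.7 False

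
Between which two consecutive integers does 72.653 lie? 72 and 73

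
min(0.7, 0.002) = 0.002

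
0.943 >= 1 False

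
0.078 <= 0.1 True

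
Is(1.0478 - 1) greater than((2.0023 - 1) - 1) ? Yes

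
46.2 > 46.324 False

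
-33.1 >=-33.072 False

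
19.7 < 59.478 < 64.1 True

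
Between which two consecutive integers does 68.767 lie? 68 and 69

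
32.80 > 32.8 False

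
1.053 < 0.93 False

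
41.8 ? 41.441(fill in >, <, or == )>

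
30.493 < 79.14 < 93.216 True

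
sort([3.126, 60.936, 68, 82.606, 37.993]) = [3.126, 37.993, 60.936, 68, 82.606]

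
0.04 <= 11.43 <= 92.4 True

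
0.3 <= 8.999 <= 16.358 True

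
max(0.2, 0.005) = 0.2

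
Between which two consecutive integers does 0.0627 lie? 0 and 1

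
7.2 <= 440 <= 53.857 False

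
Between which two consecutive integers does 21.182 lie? 21 and 22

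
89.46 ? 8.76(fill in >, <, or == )>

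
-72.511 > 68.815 False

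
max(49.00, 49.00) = 49.00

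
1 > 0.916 True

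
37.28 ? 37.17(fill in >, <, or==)>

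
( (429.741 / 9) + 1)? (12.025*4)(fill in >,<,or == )>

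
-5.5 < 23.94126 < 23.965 True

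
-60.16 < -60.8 False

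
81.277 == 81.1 False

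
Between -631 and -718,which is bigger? -631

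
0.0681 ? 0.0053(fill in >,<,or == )>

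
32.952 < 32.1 False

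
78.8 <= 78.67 False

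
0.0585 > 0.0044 True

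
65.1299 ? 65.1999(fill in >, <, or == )<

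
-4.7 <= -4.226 True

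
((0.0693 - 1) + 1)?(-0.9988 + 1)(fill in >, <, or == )>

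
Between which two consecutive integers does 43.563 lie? 43 and 44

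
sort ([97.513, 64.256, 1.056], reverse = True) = [97.513, 64.256, 1.056]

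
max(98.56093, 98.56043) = 98.56093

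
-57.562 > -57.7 True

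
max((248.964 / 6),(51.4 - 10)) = 41.494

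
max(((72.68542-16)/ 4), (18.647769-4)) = 14.647769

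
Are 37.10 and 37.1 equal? Yes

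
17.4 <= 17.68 True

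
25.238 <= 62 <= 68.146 True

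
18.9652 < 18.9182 False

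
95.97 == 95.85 False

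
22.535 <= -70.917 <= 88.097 False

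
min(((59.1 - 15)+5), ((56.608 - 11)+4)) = 49.1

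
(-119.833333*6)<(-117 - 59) True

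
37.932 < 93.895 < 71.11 False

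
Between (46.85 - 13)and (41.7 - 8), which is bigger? (46.85 - 13)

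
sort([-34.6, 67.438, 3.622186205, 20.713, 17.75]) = [-34.6, 3.622186205, 17.75, 20.713, 67.438]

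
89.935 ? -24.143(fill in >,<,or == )>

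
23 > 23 False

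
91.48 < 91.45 False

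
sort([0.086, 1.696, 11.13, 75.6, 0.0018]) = [0.0018, 0.086, 1.696, 11.13, 75.6]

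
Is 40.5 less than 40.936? Yes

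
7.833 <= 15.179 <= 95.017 True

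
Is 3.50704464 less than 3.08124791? No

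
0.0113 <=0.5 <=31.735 True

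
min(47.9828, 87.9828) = 47.9828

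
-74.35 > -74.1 False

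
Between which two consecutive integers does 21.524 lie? 21 and 22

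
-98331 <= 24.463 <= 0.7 False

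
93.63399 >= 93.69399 False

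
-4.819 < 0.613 True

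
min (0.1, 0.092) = 0.092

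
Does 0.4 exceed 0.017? Yes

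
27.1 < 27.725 True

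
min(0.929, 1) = 0.929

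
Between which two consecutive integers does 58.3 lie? 58 and 59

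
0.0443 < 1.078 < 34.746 True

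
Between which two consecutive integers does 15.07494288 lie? 15 and 16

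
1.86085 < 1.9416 True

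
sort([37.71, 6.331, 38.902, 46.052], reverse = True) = [46.052, 38.902, 37.71, 6.331]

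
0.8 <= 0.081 False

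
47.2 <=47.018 False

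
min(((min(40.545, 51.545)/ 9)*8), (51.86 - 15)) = 36.04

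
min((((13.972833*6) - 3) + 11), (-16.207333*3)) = -48.621999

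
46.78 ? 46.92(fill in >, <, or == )<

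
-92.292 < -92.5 False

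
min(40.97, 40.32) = 40.32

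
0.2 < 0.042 False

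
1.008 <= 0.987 False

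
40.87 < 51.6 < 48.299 False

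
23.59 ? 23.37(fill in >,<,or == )>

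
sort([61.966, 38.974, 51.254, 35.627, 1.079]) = [1.079, 35.627, 38.974, 51.254, 61.966]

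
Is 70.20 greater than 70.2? No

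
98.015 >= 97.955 True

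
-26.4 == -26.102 False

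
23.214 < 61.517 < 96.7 True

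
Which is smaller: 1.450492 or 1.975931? 1.450492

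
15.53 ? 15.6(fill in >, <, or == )<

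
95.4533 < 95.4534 True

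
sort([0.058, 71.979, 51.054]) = [0.058, 51.054, 71.979]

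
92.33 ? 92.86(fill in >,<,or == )<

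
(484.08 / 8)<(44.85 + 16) True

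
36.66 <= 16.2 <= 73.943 False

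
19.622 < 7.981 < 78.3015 False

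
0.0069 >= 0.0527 False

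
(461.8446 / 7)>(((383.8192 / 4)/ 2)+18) True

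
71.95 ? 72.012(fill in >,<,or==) <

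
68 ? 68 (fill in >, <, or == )==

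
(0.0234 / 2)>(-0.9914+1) True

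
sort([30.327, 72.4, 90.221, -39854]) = [-39854, 30.327, 72.4, 90.221]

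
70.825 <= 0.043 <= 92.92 False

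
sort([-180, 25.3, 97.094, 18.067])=[-180, 18.067, 25.3, 97.094]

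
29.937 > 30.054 False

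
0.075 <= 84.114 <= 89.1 True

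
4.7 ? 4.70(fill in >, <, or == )==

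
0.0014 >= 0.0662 False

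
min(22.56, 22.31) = 22.31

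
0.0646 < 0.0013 False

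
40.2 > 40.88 False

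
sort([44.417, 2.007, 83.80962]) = [2.007, 44.417, 83.80962]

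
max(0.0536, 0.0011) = 0.0536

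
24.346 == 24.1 False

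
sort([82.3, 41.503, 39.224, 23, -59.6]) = [-59.6, 23, 39.224, 41.503, 82.3]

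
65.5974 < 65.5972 False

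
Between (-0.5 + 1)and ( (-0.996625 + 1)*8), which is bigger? (-0.5 + 1)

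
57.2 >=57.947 False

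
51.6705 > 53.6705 False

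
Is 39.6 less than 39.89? Yes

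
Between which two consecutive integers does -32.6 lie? -33 and -32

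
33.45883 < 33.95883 True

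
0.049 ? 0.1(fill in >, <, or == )<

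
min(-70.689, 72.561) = -70.689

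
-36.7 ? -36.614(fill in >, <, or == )<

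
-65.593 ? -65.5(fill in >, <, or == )<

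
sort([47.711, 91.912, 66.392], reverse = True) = [91.912, 66.392, 47.711]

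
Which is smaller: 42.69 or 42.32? 42.32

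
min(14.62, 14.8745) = 14.62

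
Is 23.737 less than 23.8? Yes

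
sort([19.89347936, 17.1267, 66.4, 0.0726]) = [0.0726, 17.1267, 19.89347936, 66.4]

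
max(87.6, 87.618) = 87.618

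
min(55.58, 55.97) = 55.58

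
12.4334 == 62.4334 False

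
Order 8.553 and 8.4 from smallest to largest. 8.4,8.553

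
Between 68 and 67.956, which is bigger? 68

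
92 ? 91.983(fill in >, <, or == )>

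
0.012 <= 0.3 True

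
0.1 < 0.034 False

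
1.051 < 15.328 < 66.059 True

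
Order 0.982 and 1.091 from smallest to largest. 0.982, 1.091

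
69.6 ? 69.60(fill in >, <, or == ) ==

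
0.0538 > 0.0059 True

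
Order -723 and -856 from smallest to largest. -856, -723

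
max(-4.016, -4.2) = -4.016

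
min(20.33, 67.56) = 20.33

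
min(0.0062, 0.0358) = 0.0062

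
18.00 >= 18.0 True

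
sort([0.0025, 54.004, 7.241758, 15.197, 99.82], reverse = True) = [99.82, 54.004, 15.197, 7.241758, 0.0025]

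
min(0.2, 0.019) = 0.019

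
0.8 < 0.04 False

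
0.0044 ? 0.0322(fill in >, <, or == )<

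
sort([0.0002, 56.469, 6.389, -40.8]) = [-40.8, 0.0002, 6.389, 56.469]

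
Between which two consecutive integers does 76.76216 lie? 76 and 77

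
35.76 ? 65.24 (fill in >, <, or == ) <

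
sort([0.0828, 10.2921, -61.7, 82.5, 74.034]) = [-61.7, 0.0828, 10.2921, 74.034, 82.5]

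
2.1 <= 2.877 True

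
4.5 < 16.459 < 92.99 True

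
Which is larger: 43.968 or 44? 44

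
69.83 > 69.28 True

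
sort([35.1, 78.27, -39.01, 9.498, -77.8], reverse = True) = [78.27, 35.1, 9.498, -39.01, -77.8]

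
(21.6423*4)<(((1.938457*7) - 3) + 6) False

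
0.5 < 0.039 False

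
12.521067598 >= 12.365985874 True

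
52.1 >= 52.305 False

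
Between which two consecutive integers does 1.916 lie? 1 and 2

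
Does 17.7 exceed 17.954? No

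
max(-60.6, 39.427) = 39.427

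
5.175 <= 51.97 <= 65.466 True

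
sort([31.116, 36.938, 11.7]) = [11.7, 31.116, 36.938]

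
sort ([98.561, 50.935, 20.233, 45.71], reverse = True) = [98.561, 50.935, 45.71, 20.233]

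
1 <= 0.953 False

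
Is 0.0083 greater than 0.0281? No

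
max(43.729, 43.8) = 43.8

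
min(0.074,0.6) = 0.074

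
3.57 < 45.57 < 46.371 True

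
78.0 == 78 True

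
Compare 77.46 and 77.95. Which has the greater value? 77.95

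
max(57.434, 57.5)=57.5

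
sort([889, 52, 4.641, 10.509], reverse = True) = [889, 52, 10.509, 4.641]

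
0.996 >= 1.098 False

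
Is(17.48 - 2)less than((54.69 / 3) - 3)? No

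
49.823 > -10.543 True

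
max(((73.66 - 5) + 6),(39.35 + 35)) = 74.66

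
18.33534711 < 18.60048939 True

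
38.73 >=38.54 True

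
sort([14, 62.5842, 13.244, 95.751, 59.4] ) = [13.244, 14, 59.4, 62.5842, 95.751]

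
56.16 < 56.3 True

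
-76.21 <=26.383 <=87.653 True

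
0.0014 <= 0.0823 True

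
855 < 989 True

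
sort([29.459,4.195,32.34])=[4.195,29.459,32.34]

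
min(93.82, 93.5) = 93.5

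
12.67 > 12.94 False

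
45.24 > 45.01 True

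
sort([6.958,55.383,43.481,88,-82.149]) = [-82.149,6.958,43.481,55.383,88]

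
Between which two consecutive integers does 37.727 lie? 37 and 38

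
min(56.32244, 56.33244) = 56.32244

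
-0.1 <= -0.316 False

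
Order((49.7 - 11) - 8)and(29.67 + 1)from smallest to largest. (29.67 + 1), ((49.7 - 11) - 8)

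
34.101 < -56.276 False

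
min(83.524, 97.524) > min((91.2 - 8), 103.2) True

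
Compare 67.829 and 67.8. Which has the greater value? 67.829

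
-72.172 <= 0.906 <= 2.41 True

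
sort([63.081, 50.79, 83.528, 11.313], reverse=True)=[83.528, 63.081, 50.79, 11.313]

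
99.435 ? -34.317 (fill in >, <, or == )>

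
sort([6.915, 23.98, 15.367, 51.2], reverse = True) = [51.2, 23.98, 15.367, 6.915]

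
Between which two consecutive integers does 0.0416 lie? 0 and 1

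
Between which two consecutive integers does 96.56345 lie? 96 and 97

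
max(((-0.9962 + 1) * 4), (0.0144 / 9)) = 0.0152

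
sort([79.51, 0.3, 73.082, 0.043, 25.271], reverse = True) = [79.51, 73.082, 25.271, 0.3, 0.043]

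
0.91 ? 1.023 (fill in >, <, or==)<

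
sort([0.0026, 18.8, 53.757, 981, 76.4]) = [0.0026, 18.8, 53.757, 76.4, 981]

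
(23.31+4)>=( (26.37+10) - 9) False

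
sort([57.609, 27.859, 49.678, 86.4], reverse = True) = [86.4, 57.609, 49.678, 27.859]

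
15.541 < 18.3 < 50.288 True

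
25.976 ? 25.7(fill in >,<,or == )>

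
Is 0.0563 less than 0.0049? No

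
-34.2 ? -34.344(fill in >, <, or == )>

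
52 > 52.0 False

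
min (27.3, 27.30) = 27.3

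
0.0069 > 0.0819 False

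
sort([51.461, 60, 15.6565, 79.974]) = [15.6565, 51.461, 60, 79.974]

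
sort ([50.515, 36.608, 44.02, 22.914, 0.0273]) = [0.0273, 22.914, 36.608, 44.02, 50.515]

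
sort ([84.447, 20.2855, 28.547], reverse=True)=[84.447, 28.547, 20.2855]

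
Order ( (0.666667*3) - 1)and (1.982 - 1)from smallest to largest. (1.982 - 1), ( (0.666667*3) - 1)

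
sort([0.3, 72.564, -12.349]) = [-12.349, 0.3, 72.564]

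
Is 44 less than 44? No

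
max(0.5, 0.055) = 0.5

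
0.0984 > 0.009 True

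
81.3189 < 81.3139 False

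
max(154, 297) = 297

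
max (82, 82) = 82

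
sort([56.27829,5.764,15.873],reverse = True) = [56.27829,15.873,5.764]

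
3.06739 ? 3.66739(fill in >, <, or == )<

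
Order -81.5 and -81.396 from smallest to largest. -81.5, -81.396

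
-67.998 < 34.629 True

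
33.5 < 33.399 False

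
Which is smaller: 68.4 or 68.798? 68.4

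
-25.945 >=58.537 False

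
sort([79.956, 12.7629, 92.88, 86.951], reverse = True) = [92.88, 86.951, 79.956, 12.7629]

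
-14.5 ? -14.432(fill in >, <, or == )<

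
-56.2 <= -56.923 False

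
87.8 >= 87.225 True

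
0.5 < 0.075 False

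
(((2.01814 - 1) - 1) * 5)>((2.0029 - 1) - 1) True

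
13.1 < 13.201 True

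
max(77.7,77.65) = 77.7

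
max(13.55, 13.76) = 13.76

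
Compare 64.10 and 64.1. They are equal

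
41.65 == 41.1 False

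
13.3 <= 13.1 False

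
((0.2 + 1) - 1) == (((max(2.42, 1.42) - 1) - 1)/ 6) False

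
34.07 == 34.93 False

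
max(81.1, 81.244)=81.244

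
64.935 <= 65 True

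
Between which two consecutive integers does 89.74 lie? 89 and 90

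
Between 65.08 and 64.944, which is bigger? 65.08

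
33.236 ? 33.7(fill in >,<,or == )<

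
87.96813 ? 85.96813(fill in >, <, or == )>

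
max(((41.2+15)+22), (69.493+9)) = 78.493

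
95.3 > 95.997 False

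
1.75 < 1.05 False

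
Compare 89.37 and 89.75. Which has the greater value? 89.75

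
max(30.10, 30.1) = 30.1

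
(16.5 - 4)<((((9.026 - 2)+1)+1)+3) False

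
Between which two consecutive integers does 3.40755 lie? 3 and 4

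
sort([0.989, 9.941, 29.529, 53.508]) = [0.989, 9.941, 29.529, 53.508]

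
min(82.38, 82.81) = 82.38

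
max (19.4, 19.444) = 19.444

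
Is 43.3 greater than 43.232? Yes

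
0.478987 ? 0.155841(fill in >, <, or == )>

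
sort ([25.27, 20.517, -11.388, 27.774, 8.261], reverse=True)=[27.774, 25.27, 20.517, 8.261, -11.388]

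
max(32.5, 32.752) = 32.752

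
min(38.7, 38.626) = 38.626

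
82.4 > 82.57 False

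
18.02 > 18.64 False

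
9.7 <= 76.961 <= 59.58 False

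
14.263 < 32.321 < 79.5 True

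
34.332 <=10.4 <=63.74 False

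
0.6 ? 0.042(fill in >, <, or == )>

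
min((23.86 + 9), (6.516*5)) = 32.58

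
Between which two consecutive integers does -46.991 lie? -47 and -46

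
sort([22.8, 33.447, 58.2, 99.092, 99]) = [22.8, 33.447, 58.2, 99, 99.092]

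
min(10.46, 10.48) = 10.46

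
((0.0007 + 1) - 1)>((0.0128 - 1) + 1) False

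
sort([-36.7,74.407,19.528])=[-36.7,19.528,74.407]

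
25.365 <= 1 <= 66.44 False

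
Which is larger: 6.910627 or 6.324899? 6.910627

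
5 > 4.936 True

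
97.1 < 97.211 True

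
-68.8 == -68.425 False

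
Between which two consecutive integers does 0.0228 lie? 0 and 1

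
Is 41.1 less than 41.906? Yes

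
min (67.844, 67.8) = 67.8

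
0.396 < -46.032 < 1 False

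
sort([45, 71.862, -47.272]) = [-47.272, 45, 71.862]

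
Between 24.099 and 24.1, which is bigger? 24.1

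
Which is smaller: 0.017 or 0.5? 0.017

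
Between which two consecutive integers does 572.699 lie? 572 and 573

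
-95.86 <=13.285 True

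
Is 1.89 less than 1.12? No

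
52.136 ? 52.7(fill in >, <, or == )<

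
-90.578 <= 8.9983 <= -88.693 False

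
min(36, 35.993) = 35.993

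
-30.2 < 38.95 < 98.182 True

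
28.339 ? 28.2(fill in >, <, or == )>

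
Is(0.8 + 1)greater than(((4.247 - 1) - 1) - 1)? Yes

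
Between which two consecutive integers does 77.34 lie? 77 and 78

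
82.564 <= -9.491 False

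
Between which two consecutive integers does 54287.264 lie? 54287 and 54288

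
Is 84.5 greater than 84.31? Yes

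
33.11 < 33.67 True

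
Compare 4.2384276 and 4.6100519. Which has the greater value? 4.6100519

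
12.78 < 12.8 True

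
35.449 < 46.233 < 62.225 True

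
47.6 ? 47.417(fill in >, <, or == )>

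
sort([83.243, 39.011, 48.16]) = [39.011, 48.16, 83.243]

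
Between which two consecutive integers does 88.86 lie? 88 and 89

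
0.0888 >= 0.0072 True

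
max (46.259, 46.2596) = 46.2596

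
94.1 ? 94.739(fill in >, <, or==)<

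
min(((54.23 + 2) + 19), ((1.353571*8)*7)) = 75.23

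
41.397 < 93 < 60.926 False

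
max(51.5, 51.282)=51.5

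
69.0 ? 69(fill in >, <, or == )==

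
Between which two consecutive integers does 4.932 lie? 4 and 5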